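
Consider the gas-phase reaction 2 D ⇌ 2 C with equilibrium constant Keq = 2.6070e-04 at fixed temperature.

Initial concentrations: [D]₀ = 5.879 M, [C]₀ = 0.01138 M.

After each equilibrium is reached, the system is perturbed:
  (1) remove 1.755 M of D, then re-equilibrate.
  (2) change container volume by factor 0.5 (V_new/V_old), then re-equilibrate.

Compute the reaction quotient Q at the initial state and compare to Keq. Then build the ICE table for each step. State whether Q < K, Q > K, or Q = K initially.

Q₀ = 3.7469e-06; Q < K (proceeds forward)

Q₀ = 3.7469e-06 vs Keq = 2.6070e-04 ⇒ Q<K, forward
Step 1:
                    D           C
  I             5.879     0.01138
  C          -0.08222     0.08222
  E             5.797      0.0936
  solve Keq expr → x = 0.04111; check Q = 2.6070e-04
Then remove 1.755 M of D.
Step 2:
                    D           C
  I             4.042      0.0936
  C           0.02789    -0.02789
  E              4.07     0.06571
  solve Keq expr → x = -0.01394; check Q = 2.6070e-04
Then change container volume by factor 0.5 (V_new/V_old).
Step 3:
                    D           C
  I             8.139      0.1314
  C                 0           0
  E             8.139      0.1314
  solve Keq expr → x = 0; check Q = 2.6070e-04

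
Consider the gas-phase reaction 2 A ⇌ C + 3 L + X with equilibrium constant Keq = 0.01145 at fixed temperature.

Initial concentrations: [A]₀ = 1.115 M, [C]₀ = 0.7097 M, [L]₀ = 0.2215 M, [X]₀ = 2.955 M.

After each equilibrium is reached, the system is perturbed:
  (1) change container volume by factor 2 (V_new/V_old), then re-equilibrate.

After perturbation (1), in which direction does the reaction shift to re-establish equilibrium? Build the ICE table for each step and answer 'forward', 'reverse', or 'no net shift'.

Q₀ = 0.01833 vs Keq = 0.01145 ⇒ Q>K, reverse
Step 1:
                    A           C           L           X
  Initial       1.115      0.7097      0.2215       2.955
  Change      0.01927   -0.009634     -0.0289   -0.009634
  Equil         1.134      0.7001      0.1926       2.945
  solve Keq expr → x = -0.009634; check Q = 0.01145
Then change container volume by factor 2 (V_new/V_old).
Step 2:
                    A           C           L           X
  Initial      0.5671        0.35      0.0963       1.473
  Change     -0.05258     0.02629     0.07886     0.02629
  Equil        0.5146      0.3763      0.1752       1.499
  solve Keq expr → x = 0.02629; check Q = 0.01145

Direction: forward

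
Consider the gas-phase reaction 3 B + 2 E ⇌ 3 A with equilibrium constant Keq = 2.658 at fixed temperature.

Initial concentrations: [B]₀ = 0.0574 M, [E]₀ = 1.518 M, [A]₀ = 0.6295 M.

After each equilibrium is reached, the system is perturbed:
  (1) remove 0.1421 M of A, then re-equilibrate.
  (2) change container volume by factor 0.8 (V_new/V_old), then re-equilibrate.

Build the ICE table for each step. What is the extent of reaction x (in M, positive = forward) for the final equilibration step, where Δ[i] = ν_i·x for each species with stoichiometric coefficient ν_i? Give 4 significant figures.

x = 0.00721 M

Q₀ = 572.4 vs Keq = 2.658 ⇒ Q>K, reverse
Step 1:
                   B          E          A
  I           0.0574      1.518     0.6295
  C           0.1776     0.1184    -0.1776
  E            0.235      1.636     0.4519
  solve Keq expr → x = -0.05918; check Q = 2.658
Then remove 0.1421 M of A.
Step 2:
                   B          E          A
  I            0.235      1.636     0.3098
  C         -0.04702   -0.03135    0.04702
  E           0.1879      1.605     0.3569
  solve Keq expr → x = 0.01567; check Q = 2.658
Then change container volume by factor 0.8 (V_new/V_old).
Step 3:
                   B          E          A
  I           0.2349      2.006     0.4461
  C         -0.02163   -0.01442    0.02163
  E           0.2133      1.992     0.4677
  solve Keq expr → x = 0.00721; check Q = 2.658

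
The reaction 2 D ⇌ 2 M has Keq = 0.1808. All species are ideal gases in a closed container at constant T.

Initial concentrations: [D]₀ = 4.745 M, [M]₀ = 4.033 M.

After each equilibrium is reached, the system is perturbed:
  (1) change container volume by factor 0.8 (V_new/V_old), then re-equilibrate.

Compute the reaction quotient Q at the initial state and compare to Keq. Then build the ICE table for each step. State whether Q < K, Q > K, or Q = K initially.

Q₀ = 0.7224 vs Keq = 0.1808 ⇒ Q>K, reverse
Step 1:
                    D           M
  init          4.745       4.033
  Δ             1.414      -1.414
  eq            6.159       2.619
  solve Keq expr → x = -0.7071; check Q = 0.1808
Then change container volume by factor 0.8 (V_new/V_old).
Step 2:
                    D           M
  init          7.699       3.274
  Δ                 0           0
  eq            7.699       3.274
  solve Keq expr → x = 0; check Q = 0.1808

Q₀ = 0.7224; Q > K (proceeds reverse)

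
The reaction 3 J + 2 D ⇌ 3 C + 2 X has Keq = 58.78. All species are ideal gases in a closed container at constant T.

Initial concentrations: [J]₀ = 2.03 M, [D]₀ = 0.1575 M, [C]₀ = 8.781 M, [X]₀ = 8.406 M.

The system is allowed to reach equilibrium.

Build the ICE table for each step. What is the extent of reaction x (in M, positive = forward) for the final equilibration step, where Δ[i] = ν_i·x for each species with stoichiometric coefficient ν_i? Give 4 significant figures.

x = -0.7575 M

Q₀ = 2.3055e+05 vs Keq = 58.78 ⇒ Q>K, reverse
Step 1:
                   J          D          C          X
  init          2.03     0.1575      8.781      8.406
  Δ            2.272      1.515     -2.272     -1.515
  eq           4.302      1.672      6.509      6.891
  solve Keq expr → x = -0.7575; check Q = 58.78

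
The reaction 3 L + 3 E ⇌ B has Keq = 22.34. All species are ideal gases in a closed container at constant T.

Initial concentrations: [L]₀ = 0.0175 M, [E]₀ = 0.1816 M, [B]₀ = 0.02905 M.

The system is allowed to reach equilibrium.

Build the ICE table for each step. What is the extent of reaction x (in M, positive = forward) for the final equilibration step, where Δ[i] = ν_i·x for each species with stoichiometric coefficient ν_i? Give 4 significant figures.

x = -0.02858 M

Q₀ = 9.0507e+05 vs Keq = 22.34 ⇒ Q>K, reverse
Step 1:
                  L         E         B
  I          0.0175    0.1816   0.02905
  C         0.08574   0.08574  -0.02858
  E          0.1032    0.2673 4.6971e-04
  solve Keq expr → x = -0.02858; check Q = 22.34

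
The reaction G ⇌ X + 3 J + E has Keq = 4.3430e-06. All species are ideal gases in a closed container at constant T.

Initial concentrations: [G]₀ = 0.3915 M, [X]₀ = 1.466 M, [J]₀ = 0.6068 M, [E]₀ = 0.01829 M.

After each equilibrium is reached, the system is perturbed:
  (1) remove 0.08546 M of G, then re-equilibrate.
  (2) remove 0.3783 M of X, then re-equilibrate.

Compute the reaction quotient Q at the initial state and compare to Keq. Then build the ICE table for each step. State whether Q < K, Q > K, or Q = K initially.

Q₀ = 0.0153 vs Keq = 4.3430e-06 ⇒ Q>K, reverse
Step 1:
                   G          X          J          E
  Initial     0.3915      1.466     0.6068    0.01829
  Change     0.01828   -0.01828   -0.05485   -0.01828
  Equil       0.4098      1.448      0.552 7.3106e-06
  solve Keq expr → x = -0.01828; check Q = 4.3430e-06
Then remove 0.08546 M of G.
Step 2:
                   G          X          J          E
  Initial     0.3243      1.448      0.552 7.3106e-06
  Change  1.5245e-06 -1.5245e-06 -4.5734e-06 -1.5245e-06
  Equil       0.3243      1.448     0.5519 5.7862e-06
  solve Keq expr → x = -1.5245e-06; check Q = 4.3430e-06
Then remove 0.3783 M of X.
Step 3:
                   G          X          J          E
  Initial     0.3243      1.069     0.5519 5.7862e-06
  Change  -2.0465e-06 2.0465e-06 6.1395e-06 2.0465e-06
  Equil       0.3243      1.069      0.552 7.8327e-06
  solve Keq expr → x = 2.0465e-06; check Q = 4.3430e-06

Q₀ = 0.0153; Q > K (proceeds reverse)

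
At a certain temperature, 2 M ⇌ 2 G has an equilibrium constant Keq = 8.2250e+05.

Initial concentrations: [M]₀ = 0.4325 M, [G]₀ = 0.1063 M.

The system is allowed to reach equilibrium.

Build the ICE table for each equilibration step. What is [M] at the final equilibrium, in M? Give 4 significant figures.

Q₀ = 0.06041 vs Keq = 8.2250e+05 ⇒ Q<K, forward
Step 1:
                   M          G
  Initial     0.4325     0.1063
  Change     -0.4319     0.4319
  Equil   5.9345e-04     0.5382
  solve Keq expr → x = 0.216; check Q = 8.2250e+05

[M]_eq = 5.9345e-04 M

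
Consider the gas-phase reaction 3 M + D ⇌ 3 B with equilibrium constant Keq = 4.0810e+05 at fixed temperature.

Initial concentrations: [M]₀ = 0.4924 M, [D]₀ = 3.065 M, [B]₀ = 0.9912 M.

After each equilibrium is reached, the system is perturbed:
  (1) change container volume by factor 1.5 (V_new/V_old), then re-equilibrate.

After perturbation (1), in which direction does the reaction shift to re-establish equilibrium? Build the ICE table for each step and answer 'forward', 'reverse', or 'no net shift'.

Q₀ = 2.661 vs Keq = 4.0810e+05 ⇒ Q<K, forward
Step 1:
                  M         D         B
  I          0.4924     3.065    0.9912
  C         -0.4785   -0.1595    0.4785
  E         0.01389     2.905      1.47
  solve Keq expr → x = 0.1595; check Q = 4.0810e+05
Then change container volume by factor 1.5 (V_new/V_old).
Step 2:
                  M         D         B
  I        0.009257     1.937    0.9798
  C        0.001325 4.4151e-04 -0.001325
  E         0.01058     1.937    0.9785
  solve Keq expr → x = -4.4151e-04; check Q = 4.0810e+05

Direction: reverse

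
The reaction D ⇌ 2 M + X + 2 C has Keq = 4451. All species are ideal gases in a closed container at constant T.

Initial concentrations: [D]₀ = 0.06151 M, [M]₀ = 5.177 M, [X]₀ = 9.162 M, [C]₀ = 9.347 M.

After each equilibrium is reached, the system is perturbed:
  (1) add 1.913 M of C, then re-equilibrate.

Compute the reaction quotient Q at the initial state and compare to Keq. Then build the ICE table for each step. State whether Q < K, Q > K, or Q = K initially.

Q₀ = 3.4878e+05; Q > K (proceeds reverse)

Q₀ = 3.4878e+05 vs Keq = 4451 ⇒ Q>K, reverse
Step 1:
                   D          M          X          C
  init       0.06151      5.177      9.162      9.347
  Δ           0.9789     -1.958    -0.9789     -1.958
  eq            1.04      3.219      8.183      7.389
  solve Keq expr → x = -0.9789; check Q = 4451
Then add 1.913 M of C.
Step 2:
                   D          M          X          C
  init          1.04      3.219      8.183      9.302
  Δ           0.1666    -0.3331    -0.1666    -0.3331
  eq           1.207      2.886      8.017      8.969
  solve Keq expr → x = -0.1666; check Q = 4451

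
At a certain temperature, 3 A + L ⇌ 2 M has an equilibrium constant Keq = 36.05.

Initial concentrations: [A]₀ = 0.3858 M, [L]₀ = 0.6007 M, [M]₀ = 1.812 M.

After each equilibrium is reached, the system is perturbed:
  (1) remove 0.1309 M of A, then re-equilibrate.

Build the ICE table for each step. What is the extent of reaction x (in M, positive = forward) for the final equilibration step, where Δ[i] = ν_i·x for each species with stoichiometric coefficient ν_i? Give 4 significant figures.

x = -0.03597 M

Q₀ = 95.19 vs Keq = 36.05 ⇒ Q>K, reverse
Step 1:
                    A           L           M
  Initial      0.3858      0.6007       1.812
  Change       0.1205     0.04017    -0.08034
  Equil        0.5063      0.6409       1.732
  solve Keq expr → x = -0.04017; check Q = 36.05
Then remove 0.1309 M of A.
Step 2:
                    A           L           M
  Initial      0.3754      0.6409       1.732
  Change       0.1079     0.03597    -0.07193
  Equil        0.4833      0.6768        1.66
  solve Keq expr → x = -0.03597; check Q = 36.05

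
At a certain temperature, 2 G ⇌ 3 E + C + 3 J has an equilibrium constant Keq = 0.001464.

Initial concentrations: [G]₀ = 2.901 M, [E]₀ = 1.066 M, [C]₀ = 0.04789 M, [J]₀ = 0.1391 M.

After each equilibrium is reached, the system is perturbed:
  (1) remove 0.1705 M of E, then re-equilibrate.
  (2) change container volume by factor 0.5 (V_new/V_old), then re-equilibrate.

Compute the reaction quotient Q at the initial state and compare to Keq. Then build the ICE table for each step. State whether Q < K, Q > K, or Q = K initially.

Q₀ = 1.8552e-05 vs Keq = 0.001464 ⇒ Q<K, forward
Step 1:
                   G          E          C          J
  init         2.901      1.066    0.04789     0.1391
  Δ          -0.1432     0.2148    0.07161     0.2148
  eq           2.758      1.281     0.1195     0.3539
  solve Keq expr → x = 0.07161; check Q = 0.001464
Then remove 0.1705 M of E.
Step 2:
                   G          E          C          J
  init         2.758       1.11     0.1195     0.3539
  Δ         -0.02047    0.03071    0.01024    0.03071
  eq           2.737      1.141     0.1297     0.3847
  solve Keq expr → x = 0.01024; check Q = 0.001464
Then change container volume by factor 0.5 (V_new/V_old).
Step 3:
                   G          E          C          J
  init         5.475      2.282     0.2595     0.7693
  Δ           0.2597    -0.3895    -0.1298    -0.3895
  eq           5.734      1.893     0.1296     0.3798
  solve Keq expr → x = -0.1298; check Q = 0.001464

Q₀ = 1.8552e-05; Q < K (proceeds forward)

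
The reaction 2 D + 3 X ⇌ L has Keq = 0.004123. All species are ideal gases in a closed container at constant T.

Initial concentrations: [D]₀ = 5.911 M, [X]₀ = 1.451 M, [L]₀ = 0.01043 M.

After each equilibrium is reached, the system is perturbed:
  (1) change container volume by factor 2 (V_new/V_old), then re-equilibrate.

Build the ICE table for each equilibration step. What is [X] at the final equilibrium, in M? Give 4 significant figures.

Q₀ = 9.7715e-05 vs Keq = 0.004123 ⇒ Q<K, forward
Step 1:
                    D           X           L
  Initial       5.911       1.451     0.01043
  Change      -0.2739     -0.4109       0.137
  Equil         5.637        1.04      0.1474
  solve Keq expr → x = 0.137; check Q = 0.004123
Then change container volume by factor 2 (V_new/V_old).
Step 2:
                    D           X           L
  Initial       2.819        0.52      0.0737
  Change       0.1225      0.1838    -0.06127
  Equil         2.941      0.7038     0.01243
  solve Keq expr → x = -0.06127; check Q = 0.004123

[X]_eq = 0.7038 M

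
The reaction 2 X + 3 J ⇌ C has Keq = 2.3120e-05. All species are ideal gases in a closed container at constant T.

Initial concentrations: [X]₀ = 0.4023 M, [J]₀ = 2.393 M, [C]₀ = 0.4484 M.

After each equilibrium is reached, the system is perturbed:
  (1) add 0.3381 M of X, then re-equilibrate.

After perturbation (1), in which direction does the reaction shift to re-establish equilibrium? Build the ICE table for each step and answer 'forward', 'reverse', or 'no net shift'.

Direction: forward

Q₀ = 0.2022 vs Keq = 2.3120e-05 ⇒ Q>K, reverse
Step 1:
                    X           J           C
  I            0.4023       2.393      0.4484
  C            0.8928       1.339     -0.4464
  E             1.295       3.732    0.002016
  solve Keq expr → x = -0.4464; check Q = 2.3120e-05
Then add 0.3381 M of X.
Step 2:
                    X           J           C
  I             1.633       3.732    0.002016
  C         -0.002343   -0.003515    0.001172
  E             1.631       3.729    0.003188
  solve Keq expr → x = 0.001172; check Q = 2.3120e-05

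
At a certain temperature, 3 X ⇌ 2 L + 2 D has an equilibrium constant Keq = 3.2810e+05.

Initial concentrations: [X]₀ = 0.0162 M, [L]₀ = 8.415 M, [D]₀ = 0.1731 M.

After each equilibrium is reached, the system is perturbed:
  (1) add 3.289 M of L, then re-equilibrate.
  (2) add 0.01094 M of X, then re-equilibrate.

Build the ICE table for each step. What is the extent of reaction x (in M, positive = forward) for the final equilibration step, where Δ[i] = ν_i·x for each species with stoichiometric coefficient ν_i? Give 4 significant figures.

x = 0.003438 M

Q₀ = 4.9907e+05 vs Keq = 3.2810e+05 ⇒ Q>K, reverse
Step 1:
                  X         L         D
  I          0.0162     8.415    0.1731
  C        0.002318 -0.001545 -0.001545
  E         0.01852     8.413    0.1716
  solve Keq expr → x = -7.7251e-04; check Q = 3.2810e+05
Then add 3.289 M of L.
Step 2:
                  X         L         D
  I         0.01852      11.7    0.1716
  C        0.004295 -0.002863 -0.002863
  E         0.02281      11.7    0.1687
  solve Keq expr → x = -0.001432; check Q = 3.2810e+05
Then add 0.01094 M of X.
Step 3:
                  X         L         D
  I         0.03375      11.7    0.1687
  C        -0.01031  0.006877  0.006877
  E         0.02344     11.71    0.1756
  solve Keq expr → x = 0.003438; check Q = 3.2810e+05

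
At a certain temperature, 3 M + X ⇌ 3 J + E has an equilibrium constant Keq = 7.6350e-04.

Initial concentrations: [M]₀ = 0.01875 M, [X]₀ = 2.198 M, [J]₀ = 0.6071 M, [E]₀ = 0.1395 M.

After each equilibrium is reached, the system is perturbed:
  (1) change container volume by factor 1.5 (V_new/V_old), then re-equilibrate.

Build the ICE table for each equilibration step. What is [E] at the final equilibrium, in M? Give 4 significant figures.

[E]_eq = 0.007248 M

Q₀ = 2154 vs Keq = 7.6350e-04 ⇒ Q>K, reverse
Step 1:
                  M         X         J         E
  I         0.01875     2.198    0.6071    0.1395
  C          0.3859    0.1286   -0.3859   -0.1286
  E          0.4046     2.327    0.2212   0.01087
  solve Keq expr → x = -0.1286; check Q = 7.6350e-04
Then change container volume by factor 1.5 (V_new/V_old).
Step 2:
                  M         X         J         E
  I          0.2698     1.551    0.1475  0.007248
  C               0         0         0         0
  E          0.2698     1.551    0.1475  0.007248
  solve Keq expr → x = 0; check Q = 7.6350e-04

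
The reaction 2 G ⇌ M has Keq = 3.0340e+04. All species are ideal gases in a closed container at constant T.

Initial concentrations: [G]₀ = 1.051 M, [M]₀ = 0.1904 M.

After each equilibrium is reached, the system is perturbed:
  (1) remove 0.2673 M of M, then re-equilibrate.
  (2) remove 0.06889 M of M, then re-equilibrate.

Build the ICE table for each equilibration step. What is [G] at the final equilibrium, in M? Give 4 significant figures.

Q₀ = 0.1724 vs Keq = 3.0340e+04 ⇒ Q<K, forward
Step 1:
                    G           M
  I             1.051      0.1904
  C            -1.046      0.5231
  E          0.004849      0.7135
  solve Keq expr → x = 0.5231; check Q = 3.0340e+04
Then remove 0.2673 M of M.
Step 2:
                    G           M
  I          0.004849      0.4462
  C         -0.001012  5.0617e-04
  E          0.003837      0.4467
  solve Keq expr → x = 5.0617e-04; check Q = 3.0340e+04
Then remove 0.06889 M of M.
Step 3:
                    G           M
  I          0.003837      0.3778
  C       -3.0755e-04  1.5377e-04
  E          0.003529      0.3779
  solve Keq expr → x = 1.5377e-04; check Q = 3.0340e+04

[G]_eq = 0.003529 M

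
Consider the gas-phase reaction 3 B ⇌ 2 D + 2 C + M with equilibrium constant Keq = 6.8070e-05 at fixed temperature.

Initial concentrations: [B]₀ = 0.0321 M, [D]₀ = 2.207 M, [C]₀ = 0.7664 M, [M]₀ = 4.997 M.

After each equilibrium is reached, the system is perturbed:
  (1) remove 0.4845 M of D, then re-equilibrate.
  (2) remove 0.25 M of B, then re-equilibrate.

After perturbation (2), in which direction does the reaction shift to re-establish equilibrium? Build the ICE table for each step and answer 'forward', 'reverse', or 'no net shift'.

Q₀ = 4.3223e+05 vs Keq = 6.8070e-05 ⇒ Q>K, reverse
Step 1:
                   B          D          C          M
  I           0.0321      2.207     0.7664      4.997
  C            1.145     -0.763     -0.763    -0.3815
  E            1.177      1.444   0.003394      4.615
  solve Keq expr → x = -0.3815; check Q = 6.8070e-05
Then remove 0.4845 M of D.
Step 2:
                   B          D          C          M
  I            1.177     0.9595   0.003394      4.615
  C        -0.002532   0.001688   0.001688 8.4404e-04
  E            1.174     0.9612   0.005082      4.616
  solve Keq expr → x = 8.4404e-04; check Q = 6.8070e-05
Then remove 0.25 M of B.
Step 3:
                   B          D          C          M
  I           0.9241     0.9612   0.005082      4.616
  C         0.002272  -0.001515  -0.001515 -7.5727e-04
  E           0.9263     0.9597   0.003568      4.616
  solve Keq expr → x = -7.5727e-04; check Q = 6.8070e-05

Direction: reverse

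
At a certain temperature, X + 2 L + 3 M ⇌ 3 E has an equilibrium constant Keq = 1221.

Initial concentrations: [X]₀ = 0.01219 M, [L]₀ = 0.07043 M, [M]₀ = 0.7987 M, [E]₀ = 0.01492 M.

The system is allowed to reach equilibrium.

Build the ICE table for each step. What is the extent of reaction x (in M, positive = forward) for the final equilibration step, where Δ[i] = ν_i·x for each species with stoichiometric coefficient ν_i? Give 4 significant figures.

Q₀ = 0.1078 vs Keq = 1221 ⇒ Q<K, forward
Step 1:
                    X           L           M           E
  Initial     0.01219     0.07043      0.7987     0.01492
  Change     -0.01207    -0.02415    -0.03622     0.03622
  Equil    1.1539e-04     0.04628      0.7625     0.05114
  solve Keq expr → x = 0.01207; check Q = 1221

x = 0.01207 M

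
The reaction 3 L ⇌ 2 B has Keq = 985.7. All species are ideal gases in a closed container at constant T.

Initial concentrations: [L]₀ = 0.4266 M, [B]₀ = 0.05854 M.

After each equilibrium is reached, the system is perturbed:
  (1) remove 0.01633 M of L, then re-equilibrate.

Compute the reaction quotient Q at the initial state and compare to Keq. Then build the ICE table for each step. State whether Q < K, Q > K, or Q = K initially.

Q₀ = 0.04414; Q < K (proceeds forward)

Q₀ = 0.04414 vs Keq = 985.7 ⇒ Q<K, forward
Step 1:
                   L          B
  I           0.4266    0.05854
  C          -0.3804     0.2536
  E          0.04623     0.3121
  solve Keq expr → x = 0.1268; check Q = 985.7
Then remove 0.01633 M of L.
Step 2:
                   L          B
  I           0.0299     0.3121
  C          0.01532   -0.01021
  E          0.04522     0.3019
  solve Keq expr → x = -0.005105; check Q = 985.7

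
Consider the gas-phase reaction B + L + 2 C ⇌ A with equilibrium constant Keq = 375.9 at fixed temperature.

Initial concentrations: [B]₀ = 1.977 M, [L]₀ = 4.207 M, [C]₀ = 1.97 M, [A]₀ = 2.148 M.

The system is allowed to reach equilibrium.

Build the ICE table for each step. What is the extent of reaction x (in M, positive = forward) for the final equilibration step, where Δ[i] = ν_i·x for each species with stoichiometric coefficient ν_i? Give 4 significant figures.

x = 0.96 M

Q₀ = 0.06655 vs Keq = 375.9 ⇒ Q<K, forward
Step 1:
                   B          L          C          A
  init         1.977      4.207       1.97      2.148
  Δ            -0.96      -0.96      -1.92       0.96
  eq           1.017      3.247    0.05004      3.108
  solve Keq expr → x = 0.96; check Q = 375.9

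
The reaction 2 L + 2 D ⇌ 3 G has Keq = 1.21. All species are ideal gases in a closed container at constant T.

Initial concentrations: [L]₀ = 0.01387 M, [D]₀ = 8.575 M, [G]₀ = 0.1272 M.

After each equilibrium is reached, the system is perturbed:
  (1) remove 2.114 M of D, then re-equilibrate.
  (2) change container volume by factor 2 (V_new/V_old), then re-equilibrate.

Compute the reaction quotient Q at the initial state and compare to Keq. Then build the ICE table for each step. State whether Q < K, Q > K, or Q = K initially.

Q₀ = 0.1455; Q < K (proceeds forward)

Q₀ = 0.1455 vs Keq = 1.21 ⇒ Q<K, forward
Step 1:
                   L          D          G
  init       0.01387      8.575     0.1272
  Δ        -0.008329  -0.008329    0.01249
  eq        0.005541      8.567     0.1397
  solve Keq expr → x = 0.004165; check Q = 1.21
Then remove 2.114 M of D.
Step 2:
                   L          D          G
  init      0.005541      6.453     0.1397
  Δ         0.001622   0.001622  -0.002433
  eq        0.007163      6.454     0.1373
  solve Keq expr → x = -8.1104e-04; check Q = 1.21
Then change container volume by factor 2 (V_new/V_old).
Step 3:
                   L          D          G
  init      0.003581      3.227    0.06863
  Δ         0.001272   0.001272  -0.001908
  eq        0.004853      3.228    0.06672
  solve Keq expr → x = -6.3591e-04; check Q = 1.21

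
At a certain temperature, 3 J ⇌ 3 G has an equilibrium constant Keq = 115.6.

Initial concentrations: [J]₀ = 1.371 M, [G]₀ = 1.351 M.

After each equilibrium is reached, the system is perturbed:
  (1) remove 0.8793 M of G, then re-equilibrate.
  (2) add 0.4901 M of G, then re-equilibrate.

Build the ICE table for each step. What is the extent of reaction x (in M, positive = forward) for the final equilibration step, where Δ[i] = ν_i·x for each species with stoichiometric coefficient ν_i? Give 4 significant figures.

x = -0.02782 M

Q₀ = 0.9569 vs Keq = 115.6 ⇒ Q<K, forward
Step 1:
                    J           G
  Initial       1.371       1.351
  Change      -0.9074      0.9074
  Equil        0.4636       2.258
  solve Keq expr → x = 0.3025; check Q = 115.6
Then remove 0.8793 M of G.
Step 2:
                    J           G
  Initial      0.4636       1.379
  Change      -0.1498      0.1498
  Equil        0.3138       1.529
  solve Keq expr → x = 0.04992; check Q = 115.6
Then add 0.4901 M of G.
Step 3:
                    J           G
  Initial      0.3138       2.019
  Change      0.08347    -0.08347
  Equil        0.3973       1.935
  solve Keq expr → x = -0.02782; check Q = 115.6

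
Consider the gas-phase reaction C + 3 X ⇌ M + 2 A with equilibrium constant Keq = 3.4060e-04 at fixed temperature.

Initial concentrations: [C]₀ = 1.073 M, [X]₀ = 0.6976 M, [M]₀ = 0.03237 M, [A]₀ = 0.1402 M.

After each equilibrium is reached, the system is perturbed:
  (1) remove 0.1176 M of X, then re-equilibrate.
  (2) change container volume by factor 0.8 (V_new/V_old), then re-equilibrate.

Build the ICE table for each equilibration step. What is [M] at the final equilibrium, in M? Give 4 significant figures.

[M]_eq = 0.0153 M

Q₀ = 0.001747 vs Keq = 3.4060e-04 ⇒ Q>K, reverse
Step 1:
                   C          X          M          A
  I            1.073     0.6976    0.03237     0.1402
  C          0.01791    0.05372   -0.01791   -0.03582
  E            1.091     0.7513    0.01446     0.1044
  solve Keq expr → x = -0.01791; check Q = 3.4060e-04
Then remove 0.1176 M of X.
Step 2:
                   C          X          M          A
  I            1.091     0.6337    0.01446     0.1044
  C         0.003785    0.01135  -0.003785  -0.007569
  E            1.095     0.6451    0.01068    0.09682
  solve Keq expr → x = -0.003785; check Q = 3.4060e-04
Then change container volume by factor 0.8 (V_new/V_old).
Step 3:
                   C          X          M          A
  I            1.368     0.8063    0.01335      0.121
  C        -0.001951  -0.005852   0.001951   0.003901
  E            1.366     0.8005     0.0153     0.1249
  solve Keq expr → x = 0.001951; check Q = 3.4060e-04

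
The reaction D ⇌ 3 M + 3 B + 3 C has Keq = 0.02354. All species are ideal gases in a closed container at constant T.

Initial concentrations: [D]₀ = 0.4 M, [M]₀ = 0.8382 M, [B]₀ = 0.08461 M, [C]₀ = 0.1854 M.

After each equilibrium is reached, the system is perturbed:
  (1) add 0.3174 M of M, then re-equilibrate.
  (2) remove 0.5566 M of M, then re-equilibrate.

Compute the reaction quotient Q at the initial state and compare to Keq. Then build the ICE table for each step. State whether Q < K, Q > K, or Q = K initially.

Q₀ = 5.6830e-06; Q < K (proceeds forward)

Q₀ = 5.6830e-06 vs Keq = 0.02354 ⇒ Q<K, forward
Step 1:
                   D          M          B          C
  I              0.4     0.8382    0.08461     0.1854
  C         -0.09433      0.283      0.283      0.283
  E           0.3057      1.121     0.3676     0.4684
  solve Keq expr → x = 0.09433; check Q = 0.02354
Then add 0.3174 M of M.
Step 2:
                   D          M          B          C
  I           0.3057      1.439     0.3676     0.4684
  C          0.01346   -0.04037   -0.04037   -0.04037
  E           0.3191      1.398     0.3272      0.428
  solve Keq expr → x = -0.01346; check Q = 0.02354
Then remove 0.5566 M of M.
Step 3:
                   D          M          B          C
  I           0.3191     0.8416     0.3272      0.428
  C         -0.02654    0.07961    0.07961    0.07961
  E           0.2926     0.9212     0.4068     0.5076
  solve Keq expr → x = 0.02654; check Q = 0.02354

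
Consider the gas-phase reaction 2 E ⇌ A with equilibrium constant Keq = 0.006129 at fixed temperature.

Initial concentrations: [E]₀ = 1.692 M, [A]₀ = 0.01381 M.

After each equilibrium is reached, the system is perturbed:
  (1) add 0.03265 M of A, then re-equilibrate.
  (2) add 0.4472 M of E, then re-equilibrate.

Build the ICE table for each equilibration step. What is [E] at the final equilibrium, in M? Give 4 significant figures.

[E]_eq = 2.174 M

Q₀ = 0.004824 vs Keq = 0.006129 ⇒ Q<K, forward
Step 1:
                  E         A
  I           1.692   0.01381
  C       -0.007176  0.003588
  E           1.685    0.0174
  solve Keq expr → x = 0.003588; check Q = 0.006129
Then add 0.03265 M of A.
Step 2:
                  E         A
  I           1.685   0.05005
  C         0.06266  -0.03133
  E           1.747   0.01872
  solve Keq expr → x = -0.03133; check Q = 0.006129
Then add 0.4472 M of E.
Step 3:
                  E         A
  I           2.195   0.01872
  C        -0.02051   0.01026
  E           2.174   0.02897
  solve Keq expr → x = 0.01026; check Q = 0.006129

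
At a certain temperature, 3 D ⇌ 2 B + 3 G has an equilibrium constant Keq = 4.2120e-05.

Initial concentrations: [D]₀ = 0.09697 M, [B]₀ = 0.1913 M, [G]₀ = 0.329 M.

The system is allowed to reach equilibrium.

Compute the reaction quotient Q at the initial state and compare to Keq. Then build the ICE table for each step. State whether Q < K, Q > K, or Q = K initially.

Q₀ = 1.429 vs Keq = 4.2120e-05 ⇒ Q>K, reverse
Step 1:
                  D         B         G
  I         0.09697    0.1913     0.329
  C          0.2293   -0.1529   -0.2293
  E          0.3263   0.03843   0.09969
  solve Keq expr → x = -0.07644; check Q = 4.2120e-05

Q₀ = 1.429; Q > K (proceeds reverse)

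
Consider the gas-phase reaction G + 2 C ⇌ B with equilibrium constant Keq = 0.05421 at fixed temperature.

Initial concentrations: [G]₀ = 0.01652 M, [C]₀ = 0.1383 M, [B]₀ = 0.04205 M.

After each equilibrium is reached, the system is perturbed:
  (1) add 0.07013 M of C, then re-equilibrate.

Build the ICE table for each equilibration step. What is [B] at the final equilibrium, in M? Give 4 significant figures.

Q₀ = 133.1 vs Keq = 0.05421 ⇒ Q>K, reverse
Step 1:
                  G         C         B
  init      0.01652    0.1383   0.04205
  Δ         0.04189   0.08379  -0.04189
  eq        0.05841    0.2221 1.5619e-04
  solve Keq expr → x = -0.04189; check Q = 0.05421
Then add 0.07013 M of C.
Step 2:
                  G         C         B
  init      0.05841    0.2922 1.5619e-04
  Δ       -1.1327e-04 -2.2654e-04 1.1327e-04
  eq         0.0583     0.292 2.6946e-04
  solve Keq expr → x = 1.1327e-04; check Q = 0.05421

[B]_eq = 2.6946e-04 M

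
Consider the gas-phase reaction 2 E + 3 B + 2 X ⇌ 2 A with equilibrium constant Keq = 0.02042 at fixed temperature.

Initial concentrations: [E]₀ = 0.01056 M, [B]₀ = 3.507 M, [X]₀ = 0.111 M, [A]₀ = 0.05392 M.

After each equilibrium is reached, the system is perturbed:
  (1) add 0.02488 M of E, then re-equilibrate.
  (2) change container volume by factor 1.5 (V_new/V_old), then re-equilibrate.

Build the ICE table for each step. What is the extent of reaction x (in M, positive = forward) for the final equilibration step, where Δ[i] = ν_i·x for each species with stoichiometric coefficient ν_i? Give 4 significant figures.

x = -0.002251 M

Q₀ = 49.06 vs Keq = 0.02042 ⇒ Q>K, reverse
Step 1:
                    E           B           X           A
  I           0.01056       3.507       0.111     0.05392
  C           0.04545     0.06818     0.04545    -0.04545
  E           0.05601       3.575      0.1565    0.008466
  solve Keq expr → x = -0.02273; check Q = 0.02042
Then add 0.02488 M of E.
Step 2:
                    E           B           X           A
  I           0.08089       3.575      0.1565    0.008466
  C         -0.003048   -0.004572   -0.003048    0.003048
  E           0.07785       3.571      0.1534     0.01151
  solve Keq expr → x = 0.001524; check Q = 0.02042
Then change container volume by factor 1.5 (V_new/V_old).
Step 3:
                    E           B           X           A
  I            0.0519        2.38      0.1023    0.007676
  C          0.004502    0.006753    0.004502   -0.004502
  E            0.0564       2.387      0.1068    0.003174
  solve Keq expr → x = -0.002251; check Q = 0.02042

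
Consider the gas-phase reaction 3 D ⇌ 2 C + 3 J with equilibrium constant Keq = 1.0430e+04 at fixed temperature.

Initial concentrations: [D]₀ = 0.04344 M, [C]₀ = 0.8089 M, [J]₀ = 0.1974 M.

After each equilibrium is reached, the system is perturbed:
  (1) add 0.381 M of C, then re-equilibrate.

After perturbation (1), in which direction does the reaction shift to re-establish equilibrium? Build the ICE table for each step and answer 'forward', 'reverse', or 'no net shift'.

Direction: reverse

Q₀ = 61.4 vs Keq = 1.0430e+04 ⇒ Q<K, forward
Step 1:
                  D         C         J
  I         0.04344    0.8089    0.1974
  C        -0.03407   0.02271   0.03407
  E        0.009369    0.8316    0.2315
  solve Keq expr → x = 0.01136; check Q = 1.0430e+04
Then add 0.381 M of C.
Step 2:
                  D         C         J
  I        0.009369     1.213    0.2315
  C        0.002535  -0.00169 -0.002535
  E          0.0119     1.211    0.2289
  solve Keq expr → x = -8.4511e-04; check Q = 1.0430e+04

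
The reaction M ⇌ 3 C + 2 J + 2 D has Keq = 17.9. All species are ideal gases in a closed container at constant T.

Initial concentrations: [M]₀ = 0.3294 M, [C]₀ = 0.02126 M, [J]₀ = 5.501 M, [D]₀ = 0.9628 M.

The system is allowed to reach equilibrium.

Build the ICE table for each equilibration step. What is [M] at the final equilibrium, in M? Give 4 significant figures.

[M]_eq = 0.1983 M

Q₀ = 8.1832e-04 vs Keq = 17.9 ⇒ Q<K, forward
Step 1:
                   M          C          J          D
  I           0.3294    0.02126      5.501     0.9628
  C          -0.1311     0.3933     0.2622     0.2622
  E           0.1983     0.4145      5.763      1.225
  solve Keq expr → x = 0.1311; check Q = 17.9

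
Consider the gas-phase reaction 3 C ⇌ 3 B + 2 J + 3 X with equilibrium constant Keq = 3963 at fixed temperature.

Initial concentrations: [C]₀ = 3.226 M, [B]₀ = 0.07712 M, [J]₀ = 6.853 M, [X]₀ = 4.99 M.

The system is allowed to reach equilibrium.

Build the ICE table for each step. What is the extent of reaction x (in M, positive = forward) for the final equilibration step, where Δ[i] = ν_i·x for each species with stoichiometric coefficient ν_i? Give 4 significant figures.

Q₀ = 0.07972 vs Keq = 3963 ⇒ Q<K, forward
Step 1:
                  C         B         J         X
  I           3.226   0.07712     6.853      4.99
  C          -1.229     1.229    0.8194     1.229
  E           1.997     1.306     7.672     6.219
  solve Keq expr → x = 0.4097; check Q = 3963

x = 0.4097 M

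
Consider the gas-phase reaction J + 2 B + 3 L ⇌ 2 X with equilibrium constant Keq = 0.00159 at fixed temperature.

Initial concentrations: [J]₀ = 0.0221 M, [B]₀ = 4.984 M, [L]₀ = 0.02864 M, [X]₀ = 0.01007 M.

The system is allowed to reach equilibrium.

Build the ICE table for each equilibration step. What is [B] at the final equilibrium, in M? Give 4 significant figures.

[B]_eq = 4.994 M

Q₀ = 7.863 vs Keq = 0.00159 ⇒ Q>K, reverse
Step 1:
                   J          B          L          X
  init        0.0221      4.984    0.02864    0.01007
  Δ         0.004888   0.009775    0.01466  -0.009775
  eq         0.02699      4.994     0.0433 2.9477e-04
  solve Keq expr → x = -0.004888; check Q = 0.00159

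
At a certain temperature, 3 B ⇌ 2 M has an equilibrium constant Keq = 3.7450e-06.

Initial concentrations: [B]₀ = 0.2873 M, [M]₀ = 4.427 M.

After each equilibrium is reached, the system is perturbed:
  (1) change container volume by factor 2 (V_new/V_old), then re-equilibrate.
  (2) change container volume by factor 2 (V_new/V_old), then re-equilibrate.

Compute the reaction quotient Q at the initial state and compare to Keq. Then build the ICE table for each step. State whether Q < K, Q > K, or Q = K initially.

Q₀ = 826.4; Q > K (proceeds reverse)

Q₀ = 826.4 vs Keq = 3.7450e-06 ⇒ Q>K, reverse
Step 1:
                    B           M
  Initial      0.2873       4.427
  Change        6.588      -4.392
  Equil         6.875     0.03489
  solve Keq expr → x = -2.196; check Q = 3.7450e-06
Then change container volume by factor 2 (V_new/V_old).
Step 2:
                    B           M
  Initial       3.438     0.01744
  Change     0.007602   -0.005068
  Equil         3.445     0.01238
  solve Keq expr → x = -0.002534; check Q = 3.7450e-06
Then change container volume by factor 2 (V_new/V_old).
Step 3:
                    B           M
  Initial       1.723    0.006188
  Change     0.002703   -0.001802
  Equil         1.725    0.004386
  solve Keq expr → x = -9.0105e-04; check Q = 3.7450e-06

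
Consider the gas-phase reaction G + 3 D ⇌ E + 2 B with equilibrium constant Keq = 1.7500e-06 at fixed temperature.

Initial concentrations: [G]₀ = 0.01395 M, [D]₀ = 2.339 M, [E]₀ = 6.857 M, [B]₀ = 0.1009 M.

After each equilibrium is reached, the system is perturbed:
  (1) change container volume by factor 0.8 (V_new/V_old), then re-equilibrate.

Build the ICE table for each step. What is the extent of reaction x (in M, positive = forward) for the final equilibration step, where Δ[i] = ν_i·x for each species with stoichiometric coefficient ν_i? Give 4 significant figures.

x = 3.7114e-05 M

Q₀ = 0.3911 vs Keq = 1.7500e-06 ⇒ Q>K, reverse
Step 1:
                   G          D          E          B
  Initial    0.01395      2.339      6.857     0.1009
  Change      0.0502     0.1506    -0.0502    -0.1004
  Equil      0.06415       2.49      6.807 5.0446e-04
  solve Keq expr → x = -0.0502; check Q = 1.7500e-06
Then change container volume by factor 0.8 (V_new/V_old).
Step 2:
                   G          D          E          B
  Initial    0.08018      3.112      8.509 6.3058e-04
  Change  -3.7114e-05 -1.1134e-04 3.7114e-05 7.4227e-05
  Equil      0.08015      3.112      8.509 7.0481e-04
  solve Keq expr → x = 3.7114e-05; check Q = 1.7500e-06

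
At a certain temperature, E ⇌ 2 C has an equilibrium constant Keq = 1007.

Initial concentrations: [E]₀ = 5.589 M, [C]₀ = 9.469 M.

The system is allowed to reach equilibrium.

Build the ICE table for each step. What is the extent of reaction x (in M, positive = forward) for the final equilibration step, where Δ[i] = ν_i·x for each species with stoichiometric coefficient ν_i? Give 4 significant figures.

x = 5.197 M

Q₀ = 16.04 vs Keq = 1007 ⇒ Q<K, forward
Step 1:
                   E          C
  Initial      5.589      9.469
  Change      -5.197      10.39
  Equil       0.3918      19.86
  solve Keq expr → x = 5.197; check Q = 1007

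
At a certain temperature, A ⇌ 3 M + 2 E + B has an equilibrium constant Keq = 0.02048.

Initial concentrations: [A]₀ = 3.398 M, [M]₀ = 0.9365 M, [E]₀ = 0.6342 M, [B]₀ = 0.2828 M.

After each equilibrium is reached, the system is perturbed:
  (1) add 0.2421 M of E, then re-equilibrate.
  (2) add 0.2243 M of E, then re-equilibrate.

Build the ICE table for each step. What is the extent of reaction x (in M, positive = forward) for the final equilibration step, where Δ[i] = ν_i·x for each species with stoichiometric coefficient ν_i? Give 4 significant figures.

x = -0.02431 M

Q₀ = 0.02749 vs Keq = 0.02048 ⇒ Q>K, reverse
Step 1:
                   A          M          E          B
  init         3.398     0.9365     0.6342     0.2828
  Δ          0.01456   -0.04369   -0.02913   -0.01456
  eq           3.413     0.8928     0.6051     0.2682
  solve Keq expr → x = -0.01456; check Q = 0.02048
Then add 0.2421 M of E.
Step 2:
                   A          M          E          B
  init         3.413     0.8928     0.8472     0.2682
  Δ          0.03383    -0.1015   -0.06766   -0.03383
  eq           3.446     0.7913     0.7795     0.2344
  solve Keq expr → x = -0.03383; check Q = 0.02048
Then add 0.2243 M of E.
Step 3:
                   A          M          E          B
  init         3.446     0.7913      1.004     0.2344
  Δ          0.02431   -0.07292   -0.04861   -0.02431
  eq           3.471     0.7184     0.9552     0.2101
  solve Keq expr → x = -0.02431; check Q = 0.02048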